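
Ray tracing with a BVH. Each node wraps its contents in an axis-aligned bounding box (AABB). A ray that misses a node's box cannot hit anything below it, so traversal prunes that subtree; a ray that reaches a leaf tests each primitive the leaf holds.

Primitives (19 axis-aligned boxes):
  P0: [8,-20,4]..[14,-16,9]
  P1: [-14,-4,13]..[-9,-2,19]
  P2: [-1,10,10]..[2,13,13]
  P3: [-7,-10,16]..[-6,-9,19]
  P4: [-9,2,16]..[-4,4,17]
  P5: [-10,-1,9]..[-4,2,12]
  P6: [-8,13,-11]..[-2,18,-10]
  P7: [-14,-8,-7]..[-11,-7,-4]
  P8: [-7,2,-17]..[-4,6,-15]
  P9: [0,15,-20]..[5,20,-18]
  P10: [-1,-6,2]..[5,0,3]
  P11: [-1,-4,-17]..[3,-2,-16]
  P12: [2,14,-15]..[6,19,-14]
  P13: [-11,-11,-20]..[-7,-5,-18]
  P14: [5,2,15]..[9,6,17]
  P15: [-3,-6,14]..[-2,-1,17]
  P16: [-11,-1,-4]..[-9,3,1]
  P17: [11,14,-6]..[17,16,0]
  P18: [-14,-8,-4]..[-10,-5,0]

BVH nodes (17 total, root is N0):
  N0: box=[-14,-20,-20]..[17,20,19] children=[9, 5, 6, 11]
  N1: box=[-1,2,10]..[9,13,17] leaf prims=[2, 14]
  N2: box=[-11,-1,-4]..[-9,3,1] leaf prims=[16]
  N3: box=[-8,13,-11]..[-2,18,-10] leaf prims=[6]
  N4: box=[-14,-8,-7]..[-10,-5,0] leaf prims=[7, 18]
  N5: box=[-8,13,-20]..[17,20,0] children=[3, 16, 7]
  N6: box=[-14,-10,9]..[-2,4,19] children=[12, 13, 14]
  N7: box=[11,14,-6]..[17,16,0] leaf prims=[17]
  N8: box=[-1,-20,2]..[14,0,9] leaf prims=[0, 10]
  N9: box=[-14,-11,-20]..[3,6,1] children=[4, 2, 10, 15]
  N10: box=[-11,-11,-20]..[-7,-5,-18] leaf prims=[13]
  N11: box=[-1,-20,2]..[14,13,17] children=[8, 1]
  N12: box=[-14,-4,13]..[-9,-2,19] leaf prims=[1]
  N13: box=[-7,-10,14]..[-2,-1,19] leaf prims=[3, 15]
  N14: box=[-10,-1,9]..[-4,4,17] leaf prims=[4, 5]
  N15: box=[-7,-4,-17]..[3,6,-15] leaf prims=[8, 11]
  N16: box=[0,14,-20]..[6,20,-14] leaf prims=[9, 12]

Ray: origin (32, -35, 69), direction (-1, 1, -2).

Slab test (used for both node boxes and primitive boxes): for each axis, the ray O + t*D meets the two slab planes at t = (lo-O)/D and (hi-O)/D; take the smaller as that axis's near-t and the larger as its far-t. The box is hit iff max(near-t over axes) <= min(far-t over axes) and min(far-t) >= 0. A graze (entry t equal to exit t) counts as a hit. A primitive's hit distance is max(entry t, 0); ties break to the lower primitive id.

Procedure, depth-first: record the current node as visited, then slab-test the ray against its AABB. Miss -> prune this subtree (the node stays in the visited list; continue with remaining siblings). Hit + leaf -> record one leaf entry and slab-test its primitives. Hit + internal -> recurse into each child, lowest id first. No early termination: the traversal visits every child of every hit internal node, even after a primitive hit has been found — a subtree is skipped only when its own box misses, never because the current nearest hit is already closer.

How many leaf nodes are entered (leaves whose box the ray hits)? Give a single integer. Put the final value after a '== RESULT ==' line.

Walk:
N0 x:[15,46] y:[15,55] z:[25,89/2] -> hit [25,89/2], descend [5, 6, 9, 11]
  N5 x:[15,40] y:[48,55] z:[69/2,89/2] -> miss, prune
  N6 x:[34,46] y:[25,39] z:[25,30] -> miss, prune
  N9 x:[29,46] y:[24,41] z:[34,89/2] -> hit [34,41], descend [2, 4, 10, 15]
    N2 x:[41,43] y:[34,38] z:[34,73/2] -> miss, prune
    N4 x:[42,46] y:[27,30] z:[69/2,38] -> miss, prune
    N10 x:[39,43] y:[24,30] z:[87/2,89/2] -> miss, prune
    N15 x:[29,39] y:[31,41] z:[42,43] -> miss, prune
  N11 x:[18,33] y:[15,48] z:[26,67/2] -> hit [26,33], descend [1, 8]
    N1 x:[23,33] y:[37,48] z:[26,59/2] -> miss, prune
    N8 x:[18,33] y:[15,35] z:[30,67/2] -> hit [30,33] leaf, test {P0(miss), P10@t=33}

Visited [0, 5, 6, 9, 2, 4, 10, 15, 11, 1, 8]. Tests: 11 box, 1 leaf. Nearest: P10.

== RESULT ==
1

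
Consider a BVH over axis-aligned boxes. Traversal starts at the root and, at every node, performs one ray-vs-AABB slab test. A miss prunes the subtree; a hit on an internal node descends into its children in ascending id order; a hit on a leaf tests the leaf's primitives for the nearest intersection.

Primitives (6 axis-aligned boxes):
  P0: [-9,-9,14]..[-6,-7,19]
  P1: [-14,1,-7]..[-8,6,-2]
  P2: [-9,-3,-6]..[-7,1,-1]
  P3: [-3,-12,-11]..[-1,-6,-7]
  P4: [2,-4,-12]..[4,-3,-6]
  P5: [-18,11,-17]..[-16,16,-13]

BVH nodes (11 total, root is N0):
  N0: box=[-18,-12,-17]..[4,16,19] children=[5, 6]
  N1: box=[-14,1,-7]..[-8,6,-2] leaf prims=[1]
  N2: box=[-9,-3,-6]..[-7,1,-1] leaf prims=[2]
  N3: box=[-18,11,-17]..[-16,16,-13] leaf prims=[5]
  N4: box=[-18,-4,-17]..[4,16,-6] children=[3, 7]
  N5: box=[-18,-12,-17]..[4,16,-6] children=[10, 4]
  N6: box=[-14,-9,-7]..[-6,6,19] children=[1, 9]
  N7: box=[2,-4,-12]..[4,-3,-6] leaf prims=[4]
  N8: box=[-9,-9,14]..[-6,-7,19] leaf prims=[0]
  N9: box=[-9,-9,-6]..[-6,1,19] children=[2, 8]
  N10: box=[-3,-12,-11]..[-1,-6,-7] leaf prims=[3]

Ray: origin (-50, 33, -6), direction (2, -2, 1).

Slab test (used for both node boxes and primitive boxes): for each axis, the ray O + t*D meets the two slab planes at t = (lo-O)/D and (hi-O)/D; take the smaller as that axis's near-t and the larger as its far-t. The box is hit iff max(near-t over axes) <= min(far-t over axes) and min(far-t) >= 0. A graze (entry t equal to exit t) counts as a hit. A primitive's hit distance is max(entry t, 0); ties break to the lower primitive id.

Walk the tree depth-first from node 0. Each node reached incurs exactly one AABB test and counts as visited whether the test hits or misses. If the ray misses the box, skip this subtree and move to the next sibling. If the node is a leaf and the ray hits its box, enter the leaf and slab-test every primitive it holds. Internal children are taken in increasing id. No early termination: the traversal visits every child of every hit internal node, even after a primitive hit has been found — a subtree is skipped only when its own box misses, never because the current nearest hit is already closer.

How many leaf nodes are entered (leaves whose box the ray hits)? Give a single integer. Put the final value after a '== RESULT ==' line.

Walk:
N0 x:[16,27] y:[17/2,45/2] z:[-11,25] -> hit [16,45/2], descend [5, 6]
  N5 x:[16,27] y:[17/2,45/2] z:[-11,0] -> miss, prune
  N6 x:[18,22] y:[27/2,21] z:[-1,25] -> hit [18,21], descend [1, 9]
    N1 x:[18,21] y:[27/2,16] z:[-1,4] -> miss, prune
    N9 x:[41/2,22] y:[16,21] z:[0,25] -> hit [41/2,21], descend [2, 8]
      N2 x:[41/2,43/2] y:[16,18] z:[0,5] -> miss, prune
      N8 x:[41/2,22] y:[20,21] z:[20,25] -> hit [41/2,21] leaf, test {P0@t=41/2}

Summary -> nodes [0, 5, 6, 1, 9, 2, 8]; box-tests=7; leaf-entries=1; first=P0

== RESULT ==
1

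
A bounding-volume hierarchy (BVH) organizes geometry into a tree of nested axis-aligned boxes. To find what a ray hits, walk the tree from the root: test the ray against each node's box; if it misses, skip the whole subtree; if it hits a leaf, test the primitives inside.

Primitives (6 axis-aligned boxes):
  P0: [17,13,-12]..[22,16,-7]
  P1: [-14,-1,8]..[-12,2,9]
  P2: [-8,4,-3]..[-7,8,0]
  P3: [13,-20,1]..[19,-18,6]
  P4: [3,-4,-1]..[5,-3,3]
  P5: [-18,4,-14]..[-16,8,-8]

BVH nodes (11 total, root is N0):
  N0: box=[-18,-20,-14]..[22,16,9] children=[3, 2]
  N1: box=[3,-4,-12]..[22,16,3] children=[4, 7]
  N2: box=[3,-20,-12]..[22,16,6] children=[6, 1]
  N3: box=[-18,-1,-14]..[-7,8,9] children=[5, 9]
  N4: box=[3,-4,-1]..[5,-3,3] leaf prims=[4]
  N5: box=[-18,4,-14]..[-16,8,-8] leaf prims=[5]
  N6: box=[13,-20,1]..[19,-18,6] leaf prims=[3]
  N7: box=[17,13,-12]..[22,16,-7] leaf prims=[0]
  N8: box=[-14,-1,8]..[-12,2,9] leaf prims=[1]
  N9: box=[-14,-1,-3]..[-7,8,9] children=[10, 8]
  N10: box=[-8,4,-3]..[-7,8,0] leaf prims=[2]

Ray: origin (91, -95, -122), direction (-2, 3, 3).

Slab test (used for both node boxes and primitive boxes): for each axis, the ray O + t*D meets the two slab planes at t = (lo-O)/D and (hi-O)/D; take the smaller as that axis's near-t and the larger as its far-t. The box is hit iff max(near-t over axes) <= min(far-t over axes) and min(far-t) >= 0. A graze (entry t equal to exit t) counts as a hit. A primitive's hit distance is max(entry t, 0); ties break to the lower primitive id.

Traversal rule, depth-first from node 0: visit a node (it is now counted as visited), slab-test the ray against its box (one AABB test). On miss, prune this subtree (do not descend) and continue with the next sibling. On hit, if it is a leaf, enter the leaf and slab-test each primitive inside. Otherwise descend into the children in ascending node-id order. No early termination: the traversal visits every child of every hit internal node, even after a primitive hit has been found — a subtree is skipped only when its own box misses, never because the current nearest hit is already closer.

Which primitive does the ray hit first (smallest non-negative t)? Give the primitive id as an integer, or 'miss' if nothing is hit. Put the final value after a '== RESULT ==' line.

Walk:
N0 x:[69/2,109/2] y:[25,37] z:[36,131/3] -> hit [36,37], descend [2, 3]
  N2 x:[69/2,44] y:[25,37] z:[110/3,128/3] -> hit [110/3,37], descend [1, 6]
    N1 x:[69/2,44] y:[91/3,37] z:[110/3,125/3] -> hit [110/3,37], descend [4, 7]
      N4 x:[43,44] y:[91/3,92/3] z:[121/3,125/3] -> miss, prune
      N7 x:[69/2,37] y:[36,37] z:[110/3,115/3] -> hit [110/3,37] leaf, test {P0@t=110/3}
    N6 x:[36,39] y:[25,77/3] z:[41,128/3] -> miss, prune
  N3 x:[49,109/2] y:[94/3,103/3] z:[36,131/3] -> miss, prune

7 AABB tests over nodes [0, 2, 1, 4, 7, 6, 3]; 1 leaf entered; closest P0.

== RESULT ==
0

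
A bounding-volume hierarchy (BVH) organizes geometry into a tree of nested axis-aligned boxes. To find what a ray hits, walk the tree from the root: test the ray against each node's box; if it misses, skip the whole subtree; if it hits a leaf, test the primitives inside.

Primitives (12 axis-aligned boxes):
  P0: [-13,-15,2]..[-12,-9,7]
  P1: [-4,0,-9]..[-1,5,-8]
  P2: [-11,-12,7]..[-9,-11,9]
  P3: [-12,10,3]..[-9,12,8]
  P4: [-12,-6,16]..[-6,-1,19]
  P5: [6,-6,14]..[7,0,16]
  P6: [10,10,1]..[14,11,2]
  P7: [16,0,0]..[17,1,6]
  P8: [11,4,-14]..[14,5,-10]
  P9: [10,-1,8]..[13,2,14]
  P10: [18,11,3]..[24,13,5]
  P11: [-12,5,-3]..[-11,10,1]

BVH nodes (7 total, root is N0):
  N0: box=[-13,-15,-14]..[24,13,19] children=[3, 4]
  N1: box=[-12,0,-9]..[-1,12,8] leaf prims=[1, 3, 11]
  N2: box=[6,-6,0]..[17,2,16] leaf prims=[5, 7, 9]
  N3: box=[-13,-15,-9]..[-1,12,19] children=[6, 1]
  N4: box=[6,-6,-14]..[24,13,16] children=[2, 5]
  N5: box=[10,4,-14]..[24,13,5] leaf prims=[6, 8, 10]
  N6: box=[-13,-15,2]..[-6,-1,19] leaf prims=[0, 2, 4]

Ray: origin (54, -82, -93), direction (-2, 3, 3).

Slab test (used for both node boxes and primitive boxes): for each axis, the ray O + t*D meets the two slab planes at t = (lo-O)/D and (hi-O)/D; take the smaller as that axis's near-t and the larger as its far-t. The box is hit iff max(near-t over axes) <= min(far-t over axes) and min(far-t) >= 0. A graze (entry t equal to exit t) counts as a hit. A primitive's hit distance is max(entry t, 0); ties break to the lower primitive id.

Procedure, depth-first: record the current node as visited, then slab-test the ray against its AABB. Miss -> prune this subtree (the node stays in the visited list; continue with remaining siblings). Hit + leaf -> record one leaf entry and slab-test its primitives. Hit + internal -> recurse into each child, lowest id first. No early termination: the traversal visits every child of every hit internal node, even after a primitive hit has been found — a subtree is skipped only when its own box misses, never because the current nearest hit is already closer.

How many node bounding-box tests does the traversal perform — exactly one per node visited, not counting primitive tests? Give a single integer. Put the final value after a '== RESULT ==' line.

Walk:
N0 x:[15,67/2] y:[67/3,95/3] z:[79/3,112/3] -> hit [79/3,95/3], descend [3, 4]
  N3 x:[55/2,67/2] y:[67/3,94/3] z:[28,112/3] -> hit [28,94/3], descend [1, 6]
    N1 x:[55/2,33] y:[82/3,94/3] z:[28,101/3] -> hit [28,94/3] leaf, test {P1@t=28, P3(miss), P11(miss)}
    N6 x:[30,67/2] y:[67/3,27] z:[95/3,112/3] -> miss, prune
  N4 x:[15,24] y:[76/3,95/3] z:[79/3,109/3] -> miss, prune

Visited [0, 3, 1, 6, 4]. Tests: 5 box, 1 leaf. Nearest: P1.

== RESULT ==
5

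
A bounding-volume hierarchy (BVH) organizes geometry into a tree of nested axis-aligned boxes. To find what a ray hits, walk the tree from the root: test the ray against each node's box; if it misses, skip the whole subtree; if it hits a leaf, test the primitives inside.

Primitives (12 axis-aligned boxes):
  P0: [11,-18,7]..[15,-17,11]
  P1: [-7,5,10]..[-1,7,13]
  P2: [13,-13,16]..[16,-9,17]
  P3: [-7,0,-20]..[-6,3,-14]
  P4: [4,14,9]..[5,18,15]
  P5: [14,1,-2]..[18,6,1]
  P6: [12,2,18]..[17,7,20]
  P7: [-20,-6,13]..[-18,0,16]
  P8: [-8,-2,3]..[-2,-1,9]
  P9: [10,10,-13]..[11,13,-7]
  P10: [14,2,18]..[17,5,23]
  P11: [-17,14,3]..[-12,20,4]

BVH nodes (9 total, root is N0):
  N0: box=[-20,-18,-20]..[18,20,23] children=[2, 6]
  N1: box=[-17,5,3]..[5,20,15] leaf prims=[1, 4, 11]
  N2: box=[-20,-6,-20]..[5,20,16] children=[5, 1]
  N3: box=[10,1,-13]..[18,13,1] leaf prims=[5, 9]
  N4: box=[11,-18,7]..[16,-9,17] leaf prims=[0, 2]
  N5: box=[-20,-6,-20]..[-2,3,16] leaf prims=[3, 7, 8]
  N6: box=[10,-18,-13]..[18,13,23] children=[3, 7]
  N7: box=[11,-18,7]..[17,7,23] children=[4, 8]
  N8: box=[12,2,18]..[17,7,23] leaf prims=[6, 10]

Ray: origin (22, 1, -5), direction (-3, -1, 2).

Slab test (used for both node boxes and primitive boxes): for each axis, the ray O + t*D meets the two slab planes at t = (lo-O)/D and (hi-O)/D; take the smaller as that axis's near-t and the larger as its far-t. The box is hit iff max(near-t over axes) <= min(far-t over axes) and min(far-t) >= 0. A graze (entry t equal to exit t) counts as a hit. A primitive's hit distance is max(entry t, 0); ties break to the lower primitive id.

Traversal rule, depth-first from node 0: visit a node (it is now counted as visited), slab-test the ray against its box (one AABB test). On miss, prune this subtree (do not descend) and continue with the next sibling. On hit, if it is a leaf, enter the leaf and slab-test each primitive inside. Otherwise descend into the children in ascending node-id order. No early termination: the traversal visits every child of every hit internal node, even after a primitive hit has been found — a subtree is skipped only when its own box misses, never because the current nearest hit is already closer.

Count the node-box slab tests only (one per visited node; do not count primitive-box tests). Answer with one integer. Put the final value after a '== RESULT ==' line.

Trace the traversal:
N0 x:[4/3,14] y:[-19,19] z:[-15/2,14] -> hit [4/3,14], descend [2, 6]
  N2 x:[17/3,14] y:[-19,7] z:[-15/2,21/2] -> hit [17/3,7], descend [1, 5]
    N1 x:[17/3,13] y:[-19,-4] z:[4,10] -> miss, prune
    N5 x:[8,14] y:[-2,7] z:[-15/2,21/2] -> miss, prune
  N6 x:[4/3,4] y:[-12,19] z:[-4,14] -> hit [4/3,4], descend [3, 7]
    N3 x:[4/3,4] y:[-12,0] z:[-4,3] -> miss, prune
    N7 x:[5/3,11/3] y:[-6,19] z:[6,14] -> miss, prune

7 AABB tests over nodes [0, 2, 1, 5, 6, 3, 7]; 0 leaves entered; closest miss.

== RESULT ==
7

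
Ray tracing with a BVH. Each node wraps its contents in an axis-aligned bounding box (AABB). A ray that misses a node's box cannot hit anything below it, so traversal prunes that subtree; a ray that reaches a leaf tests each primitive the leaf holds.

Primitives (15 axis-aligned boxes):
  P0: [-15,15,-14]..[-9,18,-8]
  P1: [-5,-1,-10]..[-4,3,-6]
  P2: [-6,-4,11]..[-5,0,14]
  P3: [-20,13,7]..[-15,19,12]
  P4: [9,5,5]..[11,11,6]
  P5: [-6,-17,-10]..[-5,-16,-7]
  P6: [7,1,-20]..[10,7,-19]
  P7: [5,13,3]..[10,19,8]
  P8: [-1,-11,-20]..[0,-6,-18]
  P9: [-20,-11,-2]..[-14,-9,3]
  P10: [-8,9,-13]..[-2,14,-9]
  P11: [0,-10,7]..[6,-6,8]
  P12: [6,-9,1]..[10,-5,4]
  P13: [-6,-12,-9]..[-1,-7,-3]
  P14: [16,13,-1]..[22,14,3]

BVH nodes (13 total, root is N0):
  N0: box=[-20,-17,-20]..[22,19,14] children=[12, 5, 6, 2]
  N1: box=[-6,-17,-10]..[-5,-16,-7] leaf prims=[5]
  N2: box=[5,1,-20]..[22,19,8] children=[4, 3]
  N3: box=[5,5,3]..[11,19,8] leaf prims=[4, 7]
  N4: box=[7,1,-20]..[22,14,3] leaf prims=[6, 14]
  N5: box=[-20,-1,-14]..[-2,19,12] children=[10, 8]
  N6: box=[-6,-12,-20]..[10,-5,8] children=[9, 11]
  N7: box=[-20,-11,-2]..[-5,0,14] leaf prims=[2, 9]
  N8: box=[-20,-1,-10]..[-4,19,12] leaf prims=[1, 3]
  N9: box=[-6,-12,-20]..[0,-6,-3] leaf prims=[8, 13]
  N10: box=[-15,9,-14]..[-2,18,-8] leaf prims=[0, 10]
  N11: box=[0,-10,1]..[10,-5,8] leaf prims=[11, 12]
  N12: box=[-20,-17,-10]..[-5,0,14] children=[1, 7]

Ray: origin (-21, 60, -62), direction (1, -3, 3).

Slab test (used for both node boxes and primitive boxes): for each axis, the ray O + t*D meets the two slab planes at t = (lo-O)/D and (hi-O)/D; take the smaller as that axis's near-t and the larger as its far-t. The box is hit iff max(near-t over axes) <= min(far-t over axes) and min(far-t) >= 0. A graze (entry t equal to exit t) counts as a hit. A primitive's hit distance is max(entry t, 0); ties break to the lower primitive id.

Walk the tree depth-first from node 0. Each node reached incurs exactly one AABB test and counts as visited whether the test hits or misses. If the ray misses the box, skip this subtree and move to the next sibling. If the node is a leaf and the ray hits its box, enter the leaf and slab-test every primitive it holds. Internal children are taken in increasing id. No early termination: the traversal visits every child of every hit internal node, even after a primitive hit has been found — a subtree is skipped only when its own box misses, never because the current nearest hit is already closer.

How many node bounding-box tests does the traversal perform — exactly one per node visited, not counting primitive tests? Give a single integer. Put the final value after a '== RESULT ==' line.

Trace the traversal:
N0 x:[1,43] y:[41/3,77/3] z:[14,76/3] -> hit [14,76/3], descend [2, 5, 6, 12]
  N2 x:[26,43] y:[41/3,59/3] z:[14,70/3] -> miss, prune
  N5 x:[1,19] y:[41/3,61/3] z:[16,74/3] -> hit [16,19], descend [8, 10]
    N8 x:[1,17] y:[41/3,61/3] z:[52/3,74/3] -> miss, prune
    N10 x:[6,19] y:[14,17] z:[16,18] -> hit [16,17] leaf, test {P0(miss), P10@t=49/3}
  N6 x:[15,31] y:[65/3,24] z:[14,70/3] -> hit [65/3,70/3], descend [9, 11]
    N9 x:[15,21] y:[22,24] z:[14,59/3] -> miss, prune
    N11 x:[21,31] y:[65/3,70/3] z:[21,70/3] -> hit [65/3,70/3] leaf, test {P11@t=23, P12(miss)}
  N12 x:[1,16] y:[20,77/3] z:[52/3,76/3] -> miss, prune

Summary -> nodes [0, 2, 5, 8, 10, 6, 9, 11, 12]; box-tests=9; leaf-entries=2; first=P10

== RESULT ==
9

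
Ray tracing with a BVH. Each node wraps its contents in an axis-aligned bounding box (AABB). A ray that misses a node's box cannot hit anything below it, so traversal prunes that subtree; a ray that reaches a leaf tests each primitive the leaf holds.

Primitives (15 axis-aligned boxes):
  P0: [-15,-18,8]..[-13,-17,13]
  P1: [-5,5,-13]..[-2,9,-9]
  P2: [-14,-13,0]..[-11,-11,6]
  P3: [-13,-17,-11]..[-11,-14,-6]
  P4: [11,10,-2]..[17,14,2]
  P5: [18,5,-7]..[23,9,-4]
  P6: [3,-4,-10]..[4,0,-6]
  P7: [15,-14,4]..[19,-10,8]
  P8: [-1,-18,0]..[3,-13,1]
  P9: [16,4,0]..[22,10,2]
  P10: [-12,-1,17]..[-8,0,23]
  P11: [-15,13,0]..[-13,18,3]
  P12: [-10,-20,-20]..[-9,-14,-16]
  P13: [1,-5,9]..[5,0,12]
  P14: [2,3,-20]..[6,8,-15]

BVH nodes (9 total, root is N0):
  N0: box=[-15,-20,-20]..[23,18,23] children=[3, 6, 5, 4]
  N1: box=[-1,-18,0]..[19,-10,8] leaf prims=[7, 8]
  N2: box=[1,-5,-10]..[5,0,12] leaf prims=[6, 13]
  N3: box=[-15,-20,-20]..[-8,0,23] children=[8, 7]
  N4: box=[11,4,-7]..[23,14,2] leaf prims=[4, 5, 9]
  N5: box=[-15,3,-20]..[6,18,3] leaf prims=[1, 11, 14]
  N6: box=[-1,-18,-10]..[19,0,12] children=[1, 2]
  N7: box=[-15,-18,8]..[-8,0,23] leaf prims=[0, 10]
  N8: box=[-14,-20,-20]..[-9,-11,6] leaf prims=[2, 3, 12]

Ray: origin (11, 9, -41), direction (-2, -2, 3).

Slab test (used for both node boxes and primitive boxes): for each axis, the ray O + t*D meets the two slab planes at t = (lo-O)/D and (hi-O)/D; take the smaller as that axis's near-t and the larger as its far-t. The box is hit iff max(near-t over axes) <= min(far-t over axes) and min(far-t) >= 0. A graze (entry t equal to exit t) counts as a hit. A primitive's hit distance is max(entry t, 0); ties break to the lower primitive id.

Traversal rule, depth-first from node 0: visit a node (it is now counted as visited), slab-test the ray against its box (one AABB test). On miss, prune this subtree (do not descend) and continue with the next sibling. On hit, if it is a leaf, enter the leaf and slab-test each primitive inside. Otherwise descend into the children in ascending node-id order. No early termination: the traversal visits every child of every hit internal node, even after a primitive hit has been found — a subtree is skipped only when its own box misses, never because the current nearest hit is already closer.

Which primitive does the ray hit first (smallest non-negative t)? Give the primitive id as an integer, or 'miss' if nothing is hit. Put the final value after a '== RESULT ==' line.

Walk:
N0 x:[-6,13] y:[-9/2,29/2] z:[7,64/3] -> hit [7,13], descend [3, 4, 5, 6]
  N3 x:[19/2,13] y:[9/2,29/2] z:[7,64/3] -> hit [19/2,13], descend [7, 8]
    N7 x:[19/2,13] y:[9/2,27/2] z:[49/3,64/3] -> miss, prune
    N8 x:[10,25/2] y:[10,29/2] z:[7,47/3] -> hit [10,25/2] leaf, test {P2(miss), P3@t=23/2, P12(miss)}
  N4 x:[-6,0] y:[-5/2,5/2] z:[34/3,43/3] -> miss, prune
  N5 x:[5/2,13] y:[-9/2,3] z:[7,44/3] -> miss, prune
  N6 x:[-4,6] y:[9/2,27/2] z:[31/3,53/3] -> miss, prune

7 AABB tests over nodes [0, 3, 7, 8, 4, 5, 6]; 1 leaf entered; closest P3.

== RESULT ==
3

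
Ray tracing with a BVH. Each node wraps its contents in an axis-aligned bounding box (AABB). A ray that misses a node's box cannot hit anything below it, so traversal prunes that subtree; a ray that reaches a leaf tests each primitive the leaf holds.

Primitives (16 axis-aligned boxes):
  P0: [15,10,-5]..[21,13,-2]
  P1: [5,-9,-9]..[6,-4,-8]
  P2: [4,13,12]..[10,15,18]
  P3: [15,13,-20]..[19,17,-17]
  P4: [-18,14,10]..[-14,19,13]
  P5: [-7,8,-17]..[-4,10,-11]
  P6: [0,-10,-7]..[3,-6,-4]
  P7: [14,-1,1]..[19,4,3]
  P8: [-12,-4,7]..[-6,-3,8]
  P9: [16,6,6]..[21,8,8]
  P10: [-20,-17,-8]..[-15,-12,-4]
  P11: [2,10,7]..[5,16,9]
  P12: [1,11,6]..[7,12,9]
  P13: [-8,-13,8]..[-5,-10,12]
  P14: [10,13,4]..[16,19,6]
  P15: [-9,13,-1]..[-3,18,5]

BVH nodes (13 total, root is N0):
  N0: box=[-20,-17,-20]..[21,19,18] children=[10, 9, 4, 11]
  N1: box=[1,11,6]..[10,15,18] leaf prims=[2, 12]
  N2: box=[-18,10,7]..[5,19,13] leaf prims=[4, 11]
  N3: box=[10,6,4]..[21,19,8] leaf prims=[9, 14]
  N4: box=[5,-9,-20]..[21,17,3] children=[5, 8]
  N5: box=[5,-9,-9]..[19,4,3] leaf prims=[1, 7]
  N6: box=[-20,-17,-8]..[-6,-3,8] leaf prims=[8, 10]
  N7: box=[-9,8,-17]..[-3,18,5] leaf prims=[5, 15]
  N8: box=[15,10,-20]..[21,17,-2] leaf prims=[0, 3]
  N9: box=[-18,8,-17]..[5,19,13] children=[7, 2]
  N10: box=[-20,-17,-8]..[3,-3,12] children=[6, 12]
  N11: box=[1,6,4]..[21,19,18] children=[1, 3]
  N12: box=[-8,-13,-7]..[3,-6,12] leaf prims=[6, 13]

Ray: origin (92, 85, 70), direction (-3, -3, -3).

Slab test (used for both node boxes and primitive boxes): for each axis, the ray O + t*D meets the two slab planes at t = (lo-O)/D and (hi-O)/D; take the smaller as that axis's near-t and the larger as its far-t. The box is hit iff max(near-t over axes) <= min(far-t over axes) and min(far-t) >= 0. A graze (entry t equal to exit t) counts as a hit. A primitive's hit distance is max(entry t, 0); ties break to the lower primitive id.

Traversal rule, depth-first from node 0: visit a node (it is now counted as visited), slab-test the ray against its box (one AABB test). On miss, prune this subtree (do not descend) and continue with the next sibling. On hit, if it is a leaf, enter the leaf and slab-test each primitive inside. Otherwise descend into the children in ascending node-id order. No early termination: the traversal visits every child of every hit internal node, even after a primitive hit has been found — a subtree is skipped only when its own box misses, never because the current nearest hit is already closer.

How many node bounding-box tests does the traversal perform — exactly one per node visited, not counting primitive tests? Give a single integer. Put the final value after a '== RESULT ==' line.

Traverse from the root:
N0 x:[71/3,112/3] y:[22,34] z:[52/3,30] -> hit [71/3,30], descend [4, 9, 10, 11]
  N4 x:[71/3,29] y:[68/3,94/3] z:[67/3,30] -> hit [71/3,29], descend [5, 8]
    N5 x:[73/3,29] y:[27,94/3] z:[67/3,79/3] -> miss, prune
    N8 x:[71/3,77/3] y:[68/3,25] z:[24,30] -> hit [24,25] leaf, test {P0@t=24, P3(miss)}
  N9 x:[29,110/3] y:[22,77/3] z:[19,29] -> miss, prune
  N10 x:[89/3,112/3] y:[88/3,34] z:[58/3,26] -> miss, prune
  N11 x:[71/3,91/3] y:[22,79/3] z:[52/3,22] -> miss, prune

Visited [0, 4, 5, 8, 9, 10, 11]. Tests: 7 box, 1 leaf. Nearest: P0.

== RESULT ==
7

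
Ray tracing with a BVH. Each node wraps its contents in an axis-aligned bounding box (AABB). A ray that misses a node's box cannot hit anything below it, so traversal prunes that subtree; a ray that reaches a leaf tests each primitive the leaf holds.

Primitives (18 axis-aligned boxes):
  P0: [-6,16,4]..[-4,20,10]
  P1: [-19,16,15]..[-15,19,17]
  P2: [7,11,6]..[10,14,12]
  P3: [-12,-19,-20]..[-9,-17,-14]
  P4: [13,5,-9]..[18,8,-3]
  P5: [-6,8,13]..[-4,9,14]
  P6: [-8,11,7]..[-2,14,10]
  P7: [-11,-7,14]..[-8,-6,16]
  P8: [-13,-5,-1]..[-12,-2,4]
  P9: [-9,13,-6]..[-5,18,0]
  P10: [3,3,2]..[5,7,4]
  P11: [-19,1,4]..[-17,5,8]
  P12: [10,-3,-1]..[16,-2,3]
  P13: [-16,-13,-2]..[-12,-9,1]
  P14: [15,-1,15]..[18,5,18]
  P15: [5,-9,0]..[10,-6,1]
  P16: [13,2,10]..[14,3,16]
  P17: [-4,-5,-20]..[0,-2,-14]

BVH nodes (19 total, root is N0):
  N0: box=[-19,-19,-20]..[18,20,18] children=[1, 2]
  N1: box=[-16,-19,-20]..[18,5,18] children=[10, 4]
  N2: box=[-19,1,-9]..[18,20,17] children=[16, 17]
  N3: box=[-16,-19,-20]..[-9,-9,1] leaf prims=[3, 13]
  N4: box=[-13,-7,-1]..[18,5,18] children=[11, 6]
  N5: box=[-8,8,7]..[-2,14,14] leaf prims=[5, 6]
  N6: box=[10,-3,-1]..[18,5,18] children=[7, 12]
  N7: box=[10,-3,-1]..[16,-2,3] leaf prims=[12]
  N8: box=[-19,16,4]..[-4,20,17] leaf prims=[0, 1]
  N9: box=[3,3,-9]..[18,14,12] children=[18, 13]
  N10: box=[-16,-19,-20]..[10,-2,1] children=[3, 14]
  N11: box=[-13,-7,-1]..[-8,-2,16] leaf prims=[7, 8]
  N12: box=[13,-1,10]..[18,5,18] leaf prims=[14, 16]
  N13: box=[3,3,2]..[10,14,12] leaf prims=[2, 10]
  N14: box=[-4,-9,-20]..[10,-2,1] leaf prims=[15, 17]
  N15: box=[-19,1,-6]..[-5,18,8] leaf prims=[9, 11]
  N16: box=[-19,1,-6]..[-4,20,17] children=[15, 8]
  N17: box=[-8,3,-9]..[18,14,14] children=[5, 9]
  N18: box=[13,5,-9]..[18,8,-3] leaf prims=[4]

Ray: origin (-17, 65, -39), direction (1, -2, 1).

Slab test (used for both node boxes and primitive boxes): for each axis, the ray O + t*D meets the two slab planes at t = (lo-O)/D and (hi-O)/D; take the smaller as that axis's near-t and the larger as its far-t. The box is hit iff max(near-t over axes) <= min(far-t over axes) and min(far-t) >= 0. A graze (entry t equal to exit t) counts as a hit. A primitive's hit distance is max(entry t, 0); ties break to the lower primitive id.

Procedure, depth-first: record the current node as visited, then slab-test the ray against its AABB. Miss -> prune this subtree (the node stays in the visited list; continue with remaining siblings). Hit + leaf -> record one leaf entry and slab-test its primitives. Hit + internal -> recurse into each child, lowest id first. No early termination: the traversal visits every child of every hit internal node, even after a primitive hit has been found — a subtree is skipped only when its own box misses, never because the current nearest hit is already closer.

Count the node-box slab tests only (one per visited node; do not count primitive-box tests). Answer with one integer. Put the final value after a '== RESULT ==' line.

Walk:
N0 x:[-2,35] y:[45/2,42] z:[19,57] -> hit [45/2,35], descend [1, 2]
  N1 x:[1,35] y:[30,42] z:[19,57] -> hit [30,35], descend [4, 10]
    N4 x:[4,35] y:[30,36] z:[38,57] -> miss, prune
    N10 x:[1,27] y:[67/2,42] z:[19,40] -> miss, prune
  N2 x:[-2,35] y:[45/2,32] z:[30,56] -> hit [30,32], descend [16, 17]
    N16 x:[-2,13] y:[45/2,32] z:[33,56] -> miss, prune
    N17 x:[9,35] y:[51/2,31] z:[30,53] -> hit [30,31], descend [5, 9]
      N5 x:[9,15] y:[51/2,57/2] z:[46,53] -> miss, prune
      N9 x:[20,35] y:[51/2,31] z:[30,51] -> hit [30,31], descend [13, 18]
        N13 x:[20,27] y:[51/2,31] z:[41,51] -> miss, prune
        N18 x:[30,35] y:[57/2,30] z:[30,36] -> hit [30,30] leaf, test {P4@t=30}

Visited [0, 1, 4, 10, 2, 16, 17, 5, 9, 13, 18]. Tests: 11 box, 1 leaf. Nearest: P4.

== RESULT ==
11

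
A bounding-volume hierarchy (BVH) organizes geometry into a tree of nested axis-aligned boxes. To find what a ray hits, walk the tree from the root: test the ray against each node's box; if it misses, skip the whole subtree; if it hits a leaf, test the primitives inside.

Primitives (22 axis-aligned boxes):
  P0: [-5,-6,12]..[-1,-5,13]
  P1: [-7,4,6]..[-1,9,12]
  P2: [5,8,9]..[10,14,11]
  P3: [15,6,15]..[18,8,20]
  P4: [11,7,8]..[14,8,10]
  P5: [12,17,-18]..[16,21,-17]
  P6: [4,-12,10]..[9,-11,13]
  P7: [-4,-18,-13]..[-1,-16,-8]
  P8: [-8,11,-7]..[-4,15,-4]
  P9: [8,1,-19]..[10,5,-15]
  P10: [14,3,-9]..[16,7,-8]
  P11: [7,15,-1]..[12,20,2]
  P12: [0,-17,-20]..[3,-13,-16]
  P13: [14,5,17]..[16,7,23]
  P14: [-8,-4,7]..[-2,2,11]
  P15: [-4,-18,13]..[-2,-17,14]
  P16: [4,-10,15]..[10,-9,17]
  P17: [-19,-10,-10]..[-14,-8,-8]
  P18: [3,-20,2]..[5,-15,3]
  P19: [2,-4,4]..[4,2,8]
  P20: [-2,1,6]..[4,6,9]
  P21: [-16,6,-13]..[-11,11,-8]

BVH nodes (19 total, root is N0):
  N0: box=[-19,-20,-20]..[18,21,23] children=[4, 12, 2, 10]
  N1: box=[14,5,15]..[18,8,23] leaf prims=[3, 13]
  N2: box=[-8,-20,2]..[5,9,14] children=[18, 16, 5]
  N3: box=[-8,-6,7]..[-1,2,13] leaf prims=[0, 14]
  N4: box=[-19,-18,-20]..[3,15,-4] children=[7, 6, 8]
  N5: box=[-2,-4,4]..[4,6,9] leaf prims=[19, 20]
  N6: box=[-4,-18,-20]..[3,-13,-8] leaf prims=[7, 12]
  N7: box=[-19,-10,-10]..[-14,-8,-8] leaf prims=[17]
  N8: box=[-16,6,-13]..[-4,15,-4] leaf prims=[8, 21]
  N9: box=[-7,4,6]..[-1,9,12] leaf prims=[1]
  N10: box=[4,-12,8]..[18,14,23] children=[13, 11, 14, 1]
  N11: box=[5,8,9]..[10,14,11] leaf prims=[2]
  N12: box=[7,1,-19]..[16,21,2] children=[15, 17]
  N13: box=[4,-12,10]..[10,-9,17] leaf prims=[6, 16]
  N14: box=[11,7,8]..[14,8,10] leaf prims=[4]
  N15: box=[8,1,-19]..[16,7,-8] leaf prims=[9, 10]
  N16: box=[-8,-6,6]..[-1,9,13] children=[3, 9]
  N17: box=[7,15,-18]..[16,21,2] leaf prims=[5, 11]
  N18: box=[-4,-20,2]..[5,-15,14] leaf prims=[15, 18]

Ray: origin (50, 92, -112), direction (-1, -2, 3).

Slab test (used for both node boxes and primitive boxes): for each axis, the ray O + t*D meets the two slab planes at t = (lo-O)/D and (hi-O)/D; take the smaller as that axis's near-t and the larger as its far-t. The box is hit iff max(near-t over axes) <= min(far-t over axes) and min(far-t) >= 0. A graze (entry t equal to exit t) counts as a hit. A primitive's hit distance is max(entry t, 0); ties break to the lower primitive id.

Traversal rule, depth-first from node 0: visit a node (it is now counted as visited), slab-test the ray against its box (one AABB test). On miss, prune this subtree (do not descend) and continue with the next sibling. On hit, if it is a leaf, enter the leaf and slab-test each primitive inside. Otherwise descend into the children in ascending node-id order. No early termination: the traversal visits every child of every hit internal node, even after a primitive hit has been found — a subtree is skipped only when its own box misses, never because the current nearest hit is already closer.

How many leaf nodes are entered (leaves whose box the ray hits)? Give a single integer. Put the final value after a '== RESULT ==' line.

Traverse from the root:
N0 x:[32,69] y:[71/2,56] z:[92/3,45] -> hit [71/2,45], descend [2, 4, 10, 12]
  N2 x:[45,58] y:[83/2,56] z:[38,42] -> miss, prune
  N4 x:[47,69] y:[77/2,55] z:[92/3,36] -> miss, prune
  N10 x:[32,46] y:[39,52] z:[40,45] -> hit [40,45], descend [1, 11, 13, 14]
    N1 x:[32,36] y:[42,87/2] z:[127/3,45] -> miss, prune
    N11 x:[40,45] y:[39,42] z:[121/3,41] -> hit [121/3,41] leaf, test {P2@t=121/3}
    N13 x:[40,46] y:[101/2,52] z:[122/3,43] -> miss, prune
    N14 x:[36,39] y:[42,85/2] z:[40,122/3] -> miss, prune
  N12 x:[34,43] y:[71/2,91/2] z:[31,38] -> hit [71/2,38], descend [15, 17]
    N15 x:[34,42] y:[85/2,91/2] z:[31,104/3] -> miss, prune
    N17 x:[34,43] y:[71/2,77/2] z:[94/3,38] -> hit [71/2,38] leaf, test {P5(miss), P11@t=38}

Visited [0, 2, 4, 10, 1, 11, 13, 14, 12, 15, 17]. Tests: 11 box, 2 leaf. Nearest: P11.

== RESULT ==
2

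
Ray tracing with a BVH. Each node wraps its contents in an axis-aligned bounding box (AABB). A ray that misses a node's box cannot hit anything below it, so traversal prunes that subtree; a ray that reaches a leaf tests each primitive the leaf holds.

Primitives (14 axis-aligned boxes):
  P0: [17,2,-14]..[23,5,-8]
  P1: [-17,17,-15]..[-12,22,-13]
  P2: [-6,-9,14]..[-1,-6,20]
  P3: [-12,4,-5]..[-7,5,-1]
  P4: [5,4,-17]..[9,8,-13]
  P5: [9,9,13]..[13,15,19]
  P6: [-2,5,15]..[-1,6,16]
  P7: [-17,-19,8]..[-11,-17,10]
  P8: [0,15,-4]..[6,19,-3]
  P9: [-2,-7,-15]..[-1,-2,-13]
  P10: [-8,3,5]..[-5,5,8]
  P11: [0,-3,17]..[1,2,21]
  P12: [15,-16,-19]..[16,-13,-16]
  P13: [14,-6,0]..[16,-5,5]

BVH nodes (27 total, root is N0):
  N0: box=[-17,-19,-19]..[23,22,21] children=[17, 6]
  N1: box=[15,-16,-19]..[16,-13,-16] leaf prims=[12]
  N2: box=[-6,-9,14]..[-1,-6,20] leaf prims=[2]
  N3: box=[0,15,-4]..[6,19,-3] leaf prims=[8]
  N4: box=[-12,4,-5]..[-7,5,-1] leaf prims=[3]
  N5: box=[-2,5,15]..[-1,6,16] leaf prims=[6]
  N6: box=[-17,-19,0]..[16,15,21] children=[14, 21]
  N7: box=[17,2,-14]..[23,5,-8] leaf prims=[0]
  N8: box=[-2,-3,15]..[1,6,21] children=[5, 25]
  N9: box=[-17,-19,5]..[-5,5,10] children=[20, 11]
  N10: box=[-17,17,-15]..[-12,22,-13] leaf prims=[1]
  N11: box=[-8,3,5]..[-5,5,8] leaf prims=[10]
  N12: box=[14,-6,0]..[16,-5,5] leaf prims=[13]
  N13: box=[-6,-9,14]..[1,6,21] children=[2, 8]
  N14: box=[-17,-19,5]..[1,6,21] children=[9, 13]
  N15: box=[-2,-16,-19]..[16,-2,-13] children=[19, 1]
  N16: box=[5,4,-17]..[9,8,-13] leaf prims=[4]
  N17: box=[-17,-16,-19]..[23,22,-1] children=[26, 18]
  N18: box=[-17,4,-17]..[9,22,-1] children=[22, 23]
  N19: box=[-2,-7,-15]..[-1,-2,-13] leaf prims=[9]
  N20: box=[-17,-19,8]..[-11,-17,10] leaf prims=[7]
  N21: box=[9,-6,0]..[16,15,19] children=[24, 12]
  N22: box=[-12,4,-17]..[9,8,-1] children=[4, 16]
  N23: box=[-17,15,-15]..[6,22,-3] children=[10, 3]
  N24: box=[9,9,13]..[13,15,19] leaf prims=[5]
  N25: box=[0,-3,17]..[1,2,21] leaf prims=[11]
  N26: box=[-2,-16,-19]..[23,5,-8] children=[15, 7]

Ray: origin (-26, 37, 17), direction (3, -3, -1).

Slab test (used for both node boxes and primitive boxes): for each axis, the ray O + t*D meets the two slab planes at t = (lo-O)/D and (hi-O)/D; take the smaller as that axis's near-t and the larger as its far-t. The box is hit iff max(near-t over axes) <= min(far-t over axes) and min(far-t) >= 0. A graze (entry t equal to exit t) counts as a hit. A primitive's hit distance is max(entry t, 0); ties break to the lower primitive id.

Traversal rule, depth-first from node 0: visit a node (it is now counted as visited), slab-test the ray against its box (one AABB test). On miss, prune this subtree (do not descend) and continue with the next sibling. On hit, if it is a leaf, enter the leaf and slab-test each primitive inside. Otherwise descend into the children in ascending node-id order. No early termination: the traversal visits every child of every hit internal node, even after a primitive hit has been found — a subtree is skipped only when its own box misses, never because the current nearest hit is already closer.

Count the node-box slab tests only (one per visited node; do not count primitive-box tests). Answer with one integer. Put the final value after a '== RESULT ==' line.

Walk:
N0 x:[3,49/3] y:[5,56/3] z:[-4,36] -> hit [5,49/3], descend [6, 17]
  N6 x:[3,14] y:[22/3,56/3] z:[-4,17] -> hit [22/3,14], descend [14, 21]
    N14 x:[3,9] y:[31/3,56/3] z:[-4,12] -> miss, prune
    N21 x:[35/3,14] y:[22/3,43/3] z:[-2,17] -> hit [35/3,14], descend [12, 24]
      N12 x:[40/3,14] y:[14,43/3] z:[12,17] -> hit [14,14] leaf, test {P13@t=14}
      N24 x:[35/3,13] y:[22/3,28/3] z:[-2,4] -> miss, prune
  N17 x:[3,49/3] y:[5,53/3] z:[18,36] -> miss, prune

Visited [0, 6, 14, 21, 12, 24, 17]. Tests: 7 box, 1 leaf. Nearest: P13.

== RESULT ==
7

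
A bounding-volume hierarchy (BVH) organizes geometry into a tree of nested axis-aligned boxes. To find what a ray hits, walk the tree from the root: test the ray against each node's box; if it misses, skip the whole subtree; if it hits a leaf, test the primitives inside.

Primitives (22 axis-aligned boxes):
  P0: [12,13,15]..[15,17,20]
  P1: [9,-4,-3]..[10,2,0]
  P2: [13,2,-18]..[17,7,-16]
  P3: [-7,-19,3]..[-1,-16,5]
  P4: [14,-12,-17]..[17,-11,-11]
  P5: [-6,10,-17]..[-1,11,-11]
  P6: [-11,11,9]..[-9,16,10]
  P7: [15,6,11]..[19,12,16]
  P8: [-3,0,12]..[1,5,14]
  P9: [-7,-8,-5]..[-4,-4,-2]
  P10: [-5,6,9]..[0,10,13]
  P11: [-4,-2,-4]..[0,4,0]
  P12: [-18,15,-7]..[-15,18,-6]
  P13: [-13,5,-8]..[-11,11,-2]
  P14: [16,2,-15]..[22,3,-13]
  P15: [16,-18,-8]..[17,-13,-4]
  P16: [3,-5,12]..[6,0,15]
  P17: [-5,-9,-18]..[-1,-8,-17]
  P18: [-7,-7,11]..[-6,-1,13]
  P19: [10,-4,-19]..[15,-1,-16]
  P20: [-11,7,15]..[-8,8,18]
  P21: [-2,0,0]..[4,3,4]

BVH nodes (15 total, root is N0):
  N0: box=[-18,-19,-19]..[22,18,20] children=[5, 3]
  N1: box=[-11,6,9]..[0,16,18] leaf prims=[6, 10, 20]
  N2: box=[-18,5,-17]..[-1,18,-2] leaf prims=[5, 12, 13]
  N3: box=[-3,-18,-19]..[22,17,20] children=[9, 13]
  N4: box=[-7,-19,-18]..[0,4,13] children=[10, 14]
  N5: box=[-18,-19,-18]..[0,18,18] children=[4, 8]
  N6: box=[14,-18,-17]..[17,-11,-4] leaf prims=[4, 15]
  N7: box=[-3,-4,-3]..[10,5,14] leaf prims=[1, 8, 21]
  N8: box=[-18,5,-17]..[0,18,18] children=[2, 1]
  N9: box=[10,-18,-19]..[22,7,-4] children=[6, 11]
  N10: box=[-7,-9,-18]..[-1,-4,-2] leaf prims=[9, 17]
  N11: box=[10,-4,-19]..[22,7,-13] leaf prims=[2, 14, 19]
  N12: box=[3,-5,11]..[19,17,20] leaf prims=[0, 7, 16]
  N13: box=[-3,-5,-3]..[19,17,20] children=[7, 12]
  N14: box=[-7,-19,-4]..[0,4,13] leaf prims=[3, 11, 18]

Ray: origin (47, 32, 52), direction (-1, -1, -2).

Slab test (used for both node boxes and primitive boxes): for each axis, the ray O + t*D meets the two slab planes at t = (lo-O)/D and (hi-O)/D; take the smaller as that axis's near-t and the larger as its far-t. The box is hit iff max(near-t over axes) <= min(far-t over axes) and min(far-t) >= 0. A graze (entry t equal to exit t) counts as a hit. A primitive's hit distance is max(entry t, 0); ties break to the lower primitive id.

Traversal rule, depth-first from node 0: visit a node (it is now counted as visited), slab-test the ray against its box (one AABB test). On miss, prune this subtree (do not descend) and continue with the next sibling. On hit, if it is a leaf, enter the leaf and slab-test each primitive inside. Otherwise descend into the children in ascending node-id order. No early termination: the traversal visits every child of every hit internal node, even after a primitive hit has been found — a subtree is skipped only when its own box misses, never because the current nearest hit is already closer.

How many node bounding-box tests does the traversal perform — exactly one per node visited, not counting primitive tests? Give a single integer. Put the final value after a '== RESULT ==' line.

Traverse from the root:
N0 x:[25,65] y:[14,51] z:[16,71/2] -> hit [25,71/2], descend [3, 5]
  N3 x:[25,50] y:[15,50] z:[16,71/2] -> hit [25,71/2], descend [9, 13]
    N9 x:[25,37] y:[25,50] z:[28,71/2] -> hit [28,71/2], descend [6, 11]
      N6 x:[30,33] y:[43,50] z:[28,69/2] -> miss, prune
      N11 x:[25,37] y:[25,36] z:[65/2,71/2] -> hit [65/2,71/2] leaf, test {P2(miss), P14(miss), P19@t=34}
    N13 x:[28,50] y:[15,37] z:[16,55/2] -> miss, prune
  N5 x:[47,65] y:[14,51] z:[17,35] -> miss, prune

7 AABB tests over nodes [0, 3, 9, 6, 11, 13, 5]; 1 leaf entered; closest P19.

== RESULT ==
7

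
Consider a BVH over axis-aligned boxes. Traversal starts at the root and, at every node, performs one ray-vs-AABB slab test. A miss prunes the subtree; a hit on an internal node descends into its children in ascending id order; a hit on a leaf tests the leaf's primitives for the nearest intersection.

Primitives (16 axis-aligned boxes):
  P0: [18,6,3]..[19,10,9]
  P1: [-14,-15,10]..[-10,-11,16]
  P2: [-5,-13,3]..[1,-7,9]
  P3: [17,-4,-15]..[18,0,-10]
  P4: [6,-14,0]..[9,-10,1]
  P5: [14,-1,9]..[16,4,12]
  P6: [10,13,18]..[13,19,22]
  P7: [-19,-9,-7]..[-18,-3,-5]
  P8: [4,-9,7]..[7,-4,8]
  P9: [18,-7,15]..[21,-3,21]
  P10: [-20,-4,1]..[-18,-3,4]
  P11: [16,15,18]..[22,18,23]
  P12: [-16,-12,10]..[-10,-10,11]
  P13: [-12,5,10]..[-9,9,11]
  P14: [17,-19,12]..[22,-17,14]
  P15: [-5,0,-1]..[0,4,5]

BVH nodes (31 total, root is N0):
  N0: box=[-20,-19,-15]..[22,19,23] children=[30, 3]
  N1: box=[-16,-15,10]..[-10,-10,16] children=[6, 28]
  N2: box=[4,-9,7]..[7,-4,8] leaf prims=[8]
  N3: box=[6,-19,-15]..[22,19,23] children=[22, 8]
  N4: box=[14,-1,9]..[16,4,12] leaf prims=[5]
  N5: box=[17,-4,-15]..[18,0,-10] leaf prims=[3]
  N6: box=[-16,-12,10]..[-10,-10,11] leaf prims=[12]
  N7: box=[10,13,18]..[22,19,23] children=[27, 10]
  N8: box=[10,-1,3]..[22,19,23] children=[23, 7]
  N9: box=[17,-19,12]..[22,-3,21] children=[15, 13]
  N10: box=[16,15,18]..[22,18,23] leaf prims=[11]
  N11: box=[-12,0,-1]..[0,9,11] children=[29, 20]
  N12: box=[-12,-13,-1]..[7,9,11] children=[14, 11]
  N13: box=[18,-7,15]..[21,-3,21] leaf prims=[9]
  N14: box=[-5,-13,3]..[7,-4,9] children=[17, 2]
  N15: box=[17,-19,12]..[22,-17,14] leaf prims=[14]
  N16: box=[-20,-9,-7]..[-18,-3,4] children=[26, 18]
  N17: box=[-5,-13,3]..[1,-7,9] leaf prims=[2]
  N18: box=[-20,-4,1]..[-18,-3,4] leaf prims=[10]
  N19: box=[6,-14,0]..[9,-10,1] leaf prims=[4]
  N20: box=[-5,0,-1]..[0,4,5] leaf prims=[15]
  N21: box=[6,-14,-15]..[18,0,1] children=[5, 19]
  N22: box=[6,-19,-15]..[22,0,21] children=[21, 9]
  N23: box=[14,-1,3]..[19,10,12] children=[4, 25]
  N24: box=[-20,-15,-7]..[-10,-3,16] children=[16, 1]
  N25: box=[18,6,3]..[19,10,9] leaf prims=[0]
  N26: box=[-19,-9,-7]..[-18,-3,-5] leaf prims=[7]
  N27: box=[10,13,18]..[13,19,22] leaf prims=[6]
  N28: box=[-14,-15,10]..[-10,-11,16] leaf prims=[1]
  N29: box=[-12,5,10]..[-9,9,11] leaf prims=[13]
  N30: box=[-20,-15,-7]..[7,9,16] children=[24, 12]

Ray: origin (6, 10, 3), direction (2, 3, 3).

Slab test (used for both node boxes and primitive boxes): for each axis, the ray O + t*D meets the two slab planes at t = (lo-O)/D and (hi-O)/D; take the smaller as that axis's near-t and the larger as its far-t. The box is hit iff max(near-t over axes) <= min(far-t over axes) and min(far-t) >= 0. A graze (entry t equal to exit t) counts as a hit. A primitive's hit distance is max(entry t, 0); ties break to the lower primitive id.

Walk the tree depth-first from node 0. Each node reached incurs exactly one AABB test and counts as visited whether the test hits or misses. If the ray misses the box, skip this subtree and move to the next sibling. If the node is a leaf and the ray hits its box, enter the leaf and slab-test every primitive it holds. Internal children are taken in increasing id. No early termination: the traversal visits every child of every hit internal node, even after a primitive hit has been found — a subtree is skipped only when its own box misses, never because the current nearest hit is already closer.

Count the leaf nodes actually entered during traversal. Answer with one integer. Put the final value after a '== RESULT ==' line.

Walk:
N0 x:[-13,8] y:[-29/3,3] z:[-6,20/3] -> hit [-6,3], descend [3, 30]
  N3 x:[0,8] y:[-29/3,3] z:[-6,20/3] -> hit [0,3], descend [8, 22]
    N8 x:[2,8] y:[-11/3,3] z:[0,20/3] -> hit [2,3], descend [7, 23]
      N7 x:[2,8] y:[1,3] z:[5,20/3] -> miss, prune
      N23 x:[4,13/2] y:[-11/3,0] z:[0,3] -> miss, prune
    N22 x:[0,8] y:[-29/3,-10/3] z:[-6,6] -> miss, prune
  N30 x:[-13,1/2] y:[-25/3,-1/3] z:[-10/3,13/3] -> miss, prune

Summary -> nodes [0, 3, 8, 7, 23, 22, 30]; box-tests=7; leaf-entries=0; first=miss

== RESULT ==
0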